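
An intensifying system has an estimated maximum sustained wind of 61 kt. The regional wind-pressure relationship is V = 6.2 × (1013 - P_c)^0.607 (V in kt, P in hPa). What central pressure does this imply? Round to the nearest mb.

970 mb

ΔP = (V / 6.2)^(1/0.607) = (61/6.2)^1.647.
61/6.2 = 9.839; 9.839^1.647 ≈ 43.23 mb.
P_c = 1013 − 43.23 = 969.77 ≈ 970 mb.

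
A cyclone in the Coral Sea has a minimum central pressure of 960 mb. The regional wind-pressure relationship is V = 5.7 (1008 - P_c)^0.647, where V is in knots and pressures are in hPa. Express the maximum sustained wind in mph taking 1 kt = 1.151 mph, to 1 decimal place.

ΔP = 1008 − 960 = 48 mb.
V ≈ 5.7 × 48^0.647 = 5.7 × 12.239 ≈ 69.765 kt.
69.765 × 1.151 ≈ 80.30 mph → 80.3 mph.

80.3 mph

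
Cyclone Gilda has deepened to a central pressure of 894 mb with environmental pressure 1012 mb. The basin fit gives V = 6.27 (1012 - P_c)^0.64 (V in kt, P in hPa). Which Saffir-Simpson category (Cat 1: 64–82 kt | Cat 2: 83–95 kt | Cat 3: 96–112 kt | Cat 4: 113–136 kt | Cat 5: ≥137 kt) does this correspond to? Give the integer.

4

ΔP = 1012 − 894 = 118 mb.
V ≈ 6.27 × 118^0.64 = 6.27 × 21.18 ≈ 133 kt.
133 kt falls in the Category 4 band.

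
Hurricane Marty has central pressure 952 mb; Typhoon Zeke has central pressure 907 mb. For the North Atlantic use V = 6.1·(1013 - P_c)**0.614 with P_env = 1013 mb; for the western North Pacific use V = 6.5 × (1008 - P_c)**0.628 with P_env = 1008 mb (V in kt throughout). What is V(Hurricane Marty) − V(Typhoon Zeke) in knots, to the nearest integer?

-42 kt

Hurricane Marty: ΔP = 61; V ≈ 6.1 × 61^0.614 ≈ 76.12 kt.
Typhoon Zeke: ΔP = 101; V ≈ 6.5 × 101^0.628 ≈ 117.93 kt.
Difference ≈ 76.12 − 117.93 = -41.81 → -42 kt.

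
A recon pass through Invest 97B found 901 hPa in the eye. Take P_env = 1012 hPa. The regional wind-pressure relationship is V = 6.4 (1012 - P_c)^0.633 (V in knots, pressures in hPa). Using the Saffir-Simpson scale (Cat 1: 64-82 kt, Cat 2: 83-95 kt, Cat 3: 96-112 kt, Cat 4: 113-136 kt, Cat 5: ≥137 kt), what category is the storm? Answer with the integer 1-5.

4

ΔP = 1012 − 901 = 111 hPa.
V ≈ 6.4 × 111^0.633 = 6.4 × 19.71 ≈ 126 kt.
126 kt falls in the Category 4 band.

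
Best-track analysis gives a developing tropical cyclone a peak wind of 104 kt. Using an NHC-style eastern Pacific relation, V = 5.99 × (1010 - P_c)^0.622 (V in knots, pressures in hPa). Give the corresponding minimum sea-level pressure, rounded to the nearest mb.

912 mb

ΔP = (V / 5.99)^(1/0.622) = (104/5.99)^1.608.
104/5.99 = 17.362; 17.362^1.608 ≈ 98.39 mb.
P_c = 1010 − 98.39 = 911.61 ≈ 912 mb.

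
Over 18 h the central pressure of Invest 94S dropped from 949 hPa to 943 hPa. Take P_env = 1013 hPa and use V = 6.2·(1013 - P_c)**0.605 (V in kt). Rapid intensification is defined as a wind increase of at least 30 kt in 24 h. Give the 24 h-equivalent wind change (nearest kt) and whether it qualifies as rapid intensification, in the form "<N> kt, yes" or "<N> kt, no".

V₁: ΔP = 64, V ≈ 6.2 × 64^0.605 ≈ 76.76 kt.
V₂: ΔP = 70, V ≈ 6.2 × 70^0.605 ≈ 81.04 kt.
ΔV over 18 h = 4.28 kt → 24 h equivalent = 4.28 × 24/18 ≈ 5.71 kt.
6 kt < 30 kt ⇒ not rapid intensification.

6 kt, no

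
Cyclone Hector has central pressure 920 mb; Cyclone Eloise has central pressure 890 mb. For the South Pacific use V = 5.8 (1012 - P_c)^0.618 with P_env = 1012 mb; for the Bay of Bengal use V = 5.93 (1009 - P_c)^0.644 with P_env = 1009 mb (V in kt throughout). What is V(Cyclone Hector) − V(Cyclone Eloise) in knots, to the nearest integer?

-34 kt

Cyclone Hector: ΔP = 92; V ≈ 5.8 × 92^0.618 ≈ 94.85 kt.
Cyclone Eloise: ΔP = 119; V ≈ 5.93 × 119^0.644 ≈ 128.74 kt.
Difference ≈ 94.85 − 128.74 = -33.89 → -34 kt.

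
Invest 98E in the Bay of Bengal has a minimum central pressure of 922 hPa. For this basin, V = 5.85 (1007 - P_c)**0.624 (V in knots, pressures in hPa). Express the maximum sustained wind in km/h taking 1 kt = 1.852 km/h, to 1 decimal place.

ΔP = 1007 − 922 = 85 hPa.
V ≈ 5.85 × 85^0.624 = 5.85 × 15.994 ≈ 93.565 kt.
93.565 × 1.852 ≈ 173.28 km/h → 173.3 km/h.

173.3 km/h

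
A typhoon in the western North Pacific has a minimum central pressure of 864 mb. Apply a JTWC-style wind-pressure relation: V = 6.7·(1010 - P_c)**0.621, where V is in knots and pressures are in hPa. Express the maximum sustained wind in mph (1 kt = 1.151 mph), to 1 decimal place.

170.3 mph

ΔP = 1010 − 864 = 146 mb.
V ≈ 6.7 × 146^0.621 = 6.7 × 22.083 ≈ 147.958 kt.
147.958 × 1.151 ≈ 170.30 mph → 170.3 mph.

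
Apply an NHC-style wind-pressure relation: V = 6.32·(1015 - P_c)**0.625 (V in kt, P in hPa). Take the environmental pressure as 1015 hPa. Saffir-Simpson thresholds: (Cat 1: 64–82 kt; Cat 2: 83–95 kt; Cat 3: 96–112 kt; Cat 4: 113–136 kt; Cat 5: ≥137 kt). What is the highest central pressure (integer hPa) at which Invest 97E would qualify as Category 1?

Category 1 begins at V = 64 kt.
Required ΔP = (64/6.32)^(1/0.625) = 10.127^1.600 ≈ 40.62 hPa.
P_c ≤ 1015 − 40.62 = 974.38, so the highest integer P_c is 974 hPa.

974 hPa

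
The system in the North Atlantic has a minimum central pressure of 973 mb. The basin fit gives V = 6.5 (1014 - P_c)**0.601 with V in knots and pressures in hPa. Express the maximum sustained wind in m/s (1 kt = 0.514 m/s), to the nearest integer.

31 m/s

ΔP = 1014 − 973 = 41 mb.
V ≈ 6.5 × 41^0.601 = 6.5 × 9.317 ≈ 60.561 kt.
60.561 × 0.514 ≈ 31.13 m/s → 31 m/s.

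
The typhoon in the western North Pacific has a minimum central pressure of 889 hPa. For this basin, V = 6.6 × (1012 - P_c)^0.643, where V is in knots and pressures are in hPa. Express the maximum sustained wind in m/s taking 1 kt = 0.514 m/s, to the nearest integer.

ΔP = 1012 − 889 = 123 hPa.
V ≈ 6.6 × 123^0.643 = 6.6 × 22.070 ≈ 145.664 kt.
145.664 × 0.514 ≈ 74.87 m/s → 75 m/s.

75 m/s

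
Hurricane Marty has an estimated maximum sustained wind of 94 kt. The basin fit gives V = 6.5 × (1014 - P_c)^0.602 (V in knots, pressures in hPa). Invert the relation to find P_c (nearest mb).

ΔP = (V / 6.5)^(1/0.602) = (94/6.5)^1.661.
94/6.5 = 14.462; 14.462^1.661 ≈ 84.58 mb.
P_c = 1014 − 84.58 = 929.42 ≈ 929 mb.

929 mb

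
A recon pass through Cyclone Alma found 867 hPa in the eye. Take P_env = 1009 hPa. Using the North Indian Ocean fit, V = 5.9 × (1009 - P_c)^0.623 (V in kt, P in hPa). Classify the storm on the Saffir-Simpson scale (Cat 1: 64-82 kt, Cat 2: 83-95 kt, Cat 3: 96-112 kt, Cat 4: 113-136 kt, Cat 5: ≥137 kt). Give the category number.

ΔP = 1009 − 867 = 142 hPa.
V ≈ 5.9 × 142^0.623 = 5.9 × 21.92 ≈ 129 kt.
129 kt falls in the Category 4 band.

4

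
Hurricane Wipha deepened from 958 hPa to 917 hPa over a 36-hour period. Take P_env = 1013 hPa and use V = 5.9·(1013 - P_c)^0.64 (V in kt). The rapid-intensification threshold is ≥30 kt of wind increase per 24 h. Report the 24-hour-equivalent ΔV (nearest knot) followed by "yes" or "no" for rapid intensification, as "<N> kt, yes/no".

22 kt, no

V₁: ΔP = 55, V ≈ 5.9 × 55^0.64 ≈ 76.68 kt.
V₂: ΔP = 96, V ≈ 5.9 × 96^0.64 ≈ 109.52 kt.
ΔV over 36 h = 32.84 kt → 24 h equivalent = 32.84 × 24/36 ≈ 21.89 kt.
22 kt < 30 kt ⇒ not rapid intensification.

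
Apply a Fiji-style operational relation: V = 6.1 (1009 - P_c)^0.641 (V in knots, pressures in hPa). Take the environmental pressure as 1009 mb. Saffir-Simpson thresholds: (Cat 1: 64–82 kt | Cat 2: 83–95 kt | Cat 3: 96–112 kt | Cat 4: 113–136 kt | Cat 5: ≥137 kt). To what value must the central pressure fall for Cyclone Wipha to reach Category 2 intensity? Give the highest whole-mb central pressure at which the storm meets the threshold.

950 mb

Category 2 begins at V = 83 kt.
Required ΔP = (83/6.1)^(1/0.641) = 13.607^1.560 ≈ 58.71 mb.
P_c ≤ 1009 − 58.71 = 950.29, so the highest integer P_c is 950 mb.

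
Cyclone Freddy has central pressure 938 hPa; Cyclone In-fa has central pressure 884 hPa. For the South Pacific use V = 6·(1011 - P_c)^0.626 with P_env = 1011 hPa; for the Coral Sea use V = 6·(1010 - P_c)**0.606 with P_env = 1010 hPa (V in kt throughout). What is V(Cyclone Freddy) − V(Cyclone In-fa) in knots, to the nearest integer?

Cyclone Freddy: ΔP = 73; V ≈ 6 × 73^0.626 ≈ 88.02 kt.
Cyclone In-fa: ΔP = 126; V ≈ 6 × 126^0.606 ≈ 112.45 kt.
Difference ≈ 88.02 − 112.45 = -24.43 → -24 kt.

-24 kt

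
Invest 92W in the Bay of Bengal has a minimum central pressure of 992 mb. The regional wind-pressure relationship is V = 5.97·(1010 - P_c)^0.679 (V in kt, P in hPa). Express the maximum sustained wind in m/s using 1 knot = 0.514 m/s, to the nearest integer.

ΔP = 1010 − 992 = 18 mb.
V ≈ 5.97 × 18^0.679 = 5.97 × 7.118 ≈ 42.492 kt.
42.492 × 0.514 ≈ 21.84 m/s → 22 m/s.

22 m/s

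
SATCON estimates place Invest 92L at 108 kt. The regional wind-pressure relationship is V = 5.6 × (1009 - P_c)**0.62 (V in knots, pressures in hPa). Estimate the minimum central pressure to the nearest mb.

ΔP = (V / 5.6)^(1/0.62) = (108/5.6)^1.613.
108/5.6 = 19.286; 19.286^1.613 ≈ 118.29 mb.
P_c = 1009 − 118.29 = 890.71 ≈ 891 mb.

891 mb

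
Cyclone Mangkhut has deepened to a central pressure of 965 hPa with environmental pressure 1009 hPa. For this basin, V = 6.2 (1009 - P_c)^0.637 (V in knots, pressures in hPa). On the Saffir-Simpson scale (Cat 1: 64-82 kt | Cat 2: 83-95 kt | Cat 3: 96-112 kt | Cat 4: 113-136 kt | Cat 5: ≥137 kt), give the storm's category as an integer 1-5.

1

ΔP = 1009 − 965 = 44 hPa.
V ≈ 6.2 × 44^0.637 = 6.2 × 11.14 ≈ 69 kt.
69 kt falls in the Category 1 band.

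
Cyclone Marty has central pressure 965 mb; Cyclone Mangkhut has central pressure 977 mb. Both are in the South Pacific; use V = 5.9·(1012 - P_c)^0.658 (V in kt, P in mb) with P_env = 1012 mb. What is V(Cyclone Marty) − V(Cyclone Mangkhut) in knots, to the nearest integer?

13 kt

Cyclone Marty: ΔP = 47; V ≈ 5.9 × 47^0.658 ≈ 74.32 kt.
Cyclone Mangkhut: ΔP = 35; V ≈ 5.9 × 35^0.658 ≈ 61.21 kt.
Difference ≈ 74.32 − 61.21 = 13.11 → 13 kt.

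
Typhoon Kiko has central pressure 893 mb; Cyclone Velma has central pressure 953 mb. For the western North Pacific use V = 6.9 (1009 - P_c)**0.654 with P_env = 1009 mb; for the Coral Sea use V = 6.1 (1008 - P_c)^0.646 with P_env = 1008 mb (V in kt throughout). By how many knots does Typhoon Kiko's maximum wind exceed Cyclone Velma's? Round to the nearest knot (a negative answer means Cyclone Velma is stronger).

Typhoon Kiko: ΔP = 116; V ≈ 6.9 × 116^0.654 ≈ 154.53 kt.
Cyclone Velma: ΔP = 55; V ≈ 6.1 × 55^0.646 ≈ 81.21 kt.
Difference ≈ 154.53 − 81.21 = 73.32 → 73 kt.

73 kt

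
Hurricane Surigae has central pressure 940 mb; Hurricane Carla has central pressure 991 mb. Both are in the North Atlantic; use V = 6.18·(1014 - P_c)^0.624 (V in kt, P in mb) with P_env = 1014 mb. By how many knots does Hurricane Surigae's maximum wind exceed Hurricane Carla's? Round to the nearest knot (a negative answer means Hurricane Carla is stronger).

47 kt

Hurricane Surigae: ΔP = 74; V ≈ 6.18 × 74^0.624 ≈ 90.65 kt.
Hurricane Carla: ΔP = 23; V ≈ 6.18 × 23^0.624 ≈ 43.72 kt.
Difference ≈ 90.65 − 43.72 = 46.93 → 47 kt.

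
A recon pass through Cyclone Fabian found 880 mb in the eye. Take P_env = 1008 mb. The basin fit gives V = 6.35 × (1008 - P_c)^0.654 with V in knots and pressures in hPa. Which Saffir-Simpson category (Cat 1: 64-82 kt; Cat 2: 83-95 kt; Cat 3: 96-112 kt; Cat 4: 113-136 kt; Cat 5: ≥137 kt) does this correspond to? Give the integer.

ΔP = 1008 − 880 = 128 mb.
V ≈ 6.35 × 128^0.654 = 6.35 × 23.88 ≈ 152 kt.
152 kt falls in the Category 5 band.

5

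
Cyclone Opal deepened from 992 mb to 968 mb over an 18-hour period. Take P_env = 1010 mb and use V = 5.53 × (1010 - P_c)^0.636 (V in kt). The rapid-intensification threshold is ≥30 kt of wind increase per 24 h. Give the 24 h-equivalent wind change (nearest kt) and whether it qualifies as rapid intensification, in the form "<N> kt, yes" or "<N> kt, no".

V₁: ΔP = 18, V ≈ 5.53 × 18^0.636 ≈ 34.76 kt.
V₂: ΔP = 42, V ≈ 5.53 × 42^0.636 ≈ 59.58 kt.
ΔV over 18 h = 24.82 kt → 24 h equivalent = 24.82 × 24/18 ≈ 33.09 kt.
33 kt ≥ 30 kt ⇒ rapid intensification.

33 kt, yes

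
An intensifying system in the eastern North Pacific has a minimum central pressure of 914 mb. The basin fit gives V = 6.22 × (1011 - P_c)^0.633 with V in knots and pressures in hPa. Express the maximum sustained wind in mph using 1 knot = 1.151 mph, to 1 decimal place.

ΔP = 1011 − 914 = 97 mb.
V ≈ 6.22 × 97^0.633 = 6.22 × 18.098 ≈ 112.569 kt.
112.569 × 1.151 ≈ 129.57 mph → 129.6 mph.

129.6 mph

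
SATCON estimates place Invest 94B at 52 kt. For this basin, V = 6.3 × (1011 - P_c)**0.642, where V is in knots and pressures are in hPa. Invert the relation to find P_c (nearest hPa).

984 hPa

ΔP = (V / 6.3)^(1/0.642) = (52/6.3)^1.558.
52/6.3 = 8.254; 8.254^1.558 ≈ 26.78 hPa.
P_c = 1011 − 26.78 = 984.22 ≈ 984 hPa.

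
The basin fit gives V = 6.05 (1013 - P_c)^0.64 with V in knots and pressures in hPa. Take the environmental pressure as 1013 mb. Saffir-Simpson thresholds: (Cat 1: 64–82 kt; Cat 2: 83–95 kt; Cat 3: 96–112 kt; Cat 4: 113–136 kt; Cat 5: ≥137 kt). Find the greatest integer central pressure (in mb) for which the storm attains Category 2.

953 mb

Category 2 begins at V = 83 kt.
Required ΔP = (83/6.05)^(1/0.64) = 13.719^1.562 ≈ 59.85 mb.
P_c ≤ 1013 − 59.85 = 953.15, so the highest integer P_c is 953 mb.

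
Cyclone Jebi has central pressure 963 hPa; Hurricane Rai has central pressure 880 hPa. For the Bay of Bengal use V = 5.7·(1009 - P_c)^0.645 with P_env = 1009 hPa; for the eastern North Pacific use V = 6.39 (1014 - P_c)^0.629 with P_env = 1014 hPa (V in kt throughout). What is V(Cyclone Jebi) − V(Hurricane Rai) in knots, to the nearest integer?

-72 kt

Cyclone Jebi: ΔP = 46; V ≈ 5.7 × 46^0.645 ≈ 67.35 kt.
Hurricane Rai: ΔP = 134; V ≈ 6.39 × 134^0.629 ≈ 139.14 kt.
Difference ≈ 67.35 − 139.14 = -71.79 → -72 kt.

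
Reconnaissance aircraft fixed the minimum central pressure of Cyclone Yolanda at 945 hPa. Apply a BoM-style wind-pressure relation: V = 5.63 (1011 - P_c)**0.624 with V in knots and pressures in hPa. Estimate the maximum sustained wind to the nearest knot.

ΔP = 1011 − 945 = 66 hPa.
66^0.624 ≈ 13.658.
V ≈ 5.63 × 13.658 ≈ 76.9 kt.

77 kt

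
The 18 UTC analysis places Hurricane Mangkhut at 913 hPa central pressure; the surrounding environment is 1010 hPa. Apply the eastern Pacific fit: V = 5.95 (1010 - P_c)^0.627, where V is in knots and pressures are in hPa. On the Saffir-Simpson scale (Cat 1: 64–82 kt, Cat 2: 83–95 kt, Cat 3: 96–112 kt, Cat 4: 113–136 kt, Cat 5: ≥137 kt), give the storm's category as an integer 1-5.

ΔP = 1010 − 913 = 97 hPa.
V ≈ 5.95 × 97^0.627 = 5.95 × 17.61 ≈ 105 kt.
105 kt falls in the Category 3 band.

3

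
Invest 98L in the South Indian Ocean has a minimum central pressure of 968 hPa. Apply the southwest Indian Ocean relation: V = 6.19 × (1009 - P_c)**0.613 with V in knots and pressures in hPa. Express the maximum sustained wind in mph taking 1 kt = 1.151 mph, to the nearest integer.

ΔP = 1009 − 968 = 41 hPa.
V ≈ 6.19 × 41^0.613 = 6.19 × 9.742 ≈ 60.301 kt.
60.301 × 1.151 ≈ 69.41 mph → 69 mph.

69 mph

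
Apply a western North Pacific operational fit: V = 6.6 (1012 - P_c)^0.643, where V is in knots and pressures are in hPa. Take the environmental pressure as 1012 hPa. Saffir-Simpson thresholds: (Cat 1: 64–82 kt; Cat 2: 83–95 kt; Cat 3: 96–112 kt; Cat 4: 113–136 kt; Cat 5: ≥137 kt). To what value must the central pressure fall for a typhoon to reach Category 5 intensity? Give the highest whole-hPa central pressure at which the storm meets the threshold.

900 hPa

Category 5 begins at V = 137 kt.
Required ΔP = (137/6.6)^(1/0.643) = 20.758^1.555 ≈ 111.81 hPa.
P_c ≤ 1012 − 111.81 = 900.19, so the highest integer P_c is 900 hPa.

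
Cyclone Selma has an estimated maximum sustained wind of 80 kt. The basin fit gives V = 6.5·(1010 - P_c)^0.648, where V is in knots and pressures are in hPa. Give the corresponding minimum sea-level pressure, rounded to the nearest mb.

ΔP = (V / 6.5)^(1/0.648) = (80/6.5)^1.543.
80/6.5 = 12.308; 12.308^1.543 ≈ 48.13 mb.
P_c = 1010 − 48.13 = 961.87 ≈ 962 mb.

962 mb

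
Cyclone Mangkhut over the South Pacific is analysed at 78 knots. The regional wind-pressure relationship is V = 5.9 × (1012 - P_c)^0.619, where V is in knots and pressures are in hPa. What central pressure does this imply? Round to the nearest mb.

947 mb

ΔP = (V / 5.9)^(1/0.619) = (78/5.9)^1.616.
78/5.9 = 13.220; 13.220^1.616 ≈ 64.77 mb.
P_c = 1012 − 64.77 = 947.23 ≈ 947 mb.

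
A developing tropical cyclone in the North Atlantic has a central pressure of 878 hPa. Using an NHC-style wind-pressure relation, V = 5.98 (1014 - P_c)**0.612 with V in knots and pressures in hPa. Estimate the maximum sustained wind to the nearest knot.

ΔP = 1014 − 878 = 136 hPa.
136^0.612 ≈ 20.217.
V ≈ 5.98 × 20.217 ≈ 120.9 kt.

121 kt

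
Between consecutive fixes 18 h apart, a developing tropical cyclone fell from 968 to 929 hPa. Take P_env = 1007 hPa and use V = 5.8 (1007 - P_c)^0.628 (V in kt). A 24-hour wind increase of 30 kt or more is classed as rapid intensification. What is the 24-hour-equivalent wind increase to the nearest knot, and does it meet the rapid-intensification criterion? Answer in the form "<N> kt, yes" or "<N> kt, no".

42 kt, yes

V₁: ΔP = 39, V ≈ 5.8 × 39^0.628 ≈ 57.89 kt.
V₂: ΔP = 78, V ≈ 5.8 × 78^0.628 ≈ 89.47 kt.
ΔV over 18 h = 31.58 kt → 24 h equivalent = 31.58 × 24/18 ≈ 42.11 kt.
42 kt ≥ 30 kt ⇒ rapid intensification.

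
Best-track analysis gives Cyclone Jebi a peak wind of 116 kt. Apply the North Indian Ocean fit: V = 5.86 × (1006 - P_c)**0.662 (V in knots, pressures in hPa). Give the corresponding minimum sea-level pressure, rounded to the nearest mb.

ΔP = (V / 5.86)^(1/0.662) = (116/5.86)^1.511.
116/5.86 = 19.795; 19.795^1.511 ≈ 90.90 mb.
P_c = 1006 − 90.90 = 915.10 ≈ 915 mb.

915 mb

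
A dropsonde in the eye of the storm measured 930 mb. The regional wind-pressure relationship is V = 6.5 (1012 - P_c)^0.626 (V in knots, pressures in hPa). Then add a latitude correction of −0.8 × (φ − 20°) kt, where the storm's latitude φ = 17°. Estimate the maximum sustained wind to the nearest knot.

ΔP = 1012 − 930 = 82 mb.
82^0.626 ≈ 15.778.
V ≈ 6.5 × 15.778 ≈ 102.6 kt.
Latitude correction: −0.8 × (17 − 20) = 2.4 kt.
Corrected V ≈ 105 kt → 105 kt.

105 kt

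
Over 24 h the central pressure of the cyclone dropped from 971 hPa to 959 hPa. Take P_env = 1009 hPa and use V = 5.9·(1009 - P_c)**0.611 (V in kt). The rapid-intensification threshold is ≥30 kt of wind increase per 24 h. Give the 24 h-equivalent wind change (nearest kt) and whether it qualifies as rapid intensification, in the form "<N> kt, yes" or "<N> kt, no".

10 kt, no

V₁: ΔP = 38, V ≈ 5.9 × 38^0.611 ≈ 54.46 kt.
V₂: ΔP = 50, V ≈ 5.9 × 50^0.611 ≈ 64.41 kt.
ΔV over 24 h = 9.95 kt → 24 h equivalent = 9.95 × 24/24 ≈ 9.95 kt.
10 kt < 30 kt ⇒ not rapid intensification.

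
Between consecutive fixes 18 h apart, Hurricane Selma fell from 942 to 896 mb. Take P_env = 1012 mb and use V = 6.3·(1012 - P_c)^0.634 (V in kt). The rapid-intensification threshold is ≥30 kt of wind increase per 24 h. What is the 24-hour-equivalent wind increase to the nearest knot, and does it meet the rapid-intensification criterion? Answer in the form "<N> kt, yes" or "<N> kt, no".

V₁: ΔP = 70, V ≈ 6.3 × 70^0.634 ≈ 93.14 kt.
V₂: ΔP = 116, V ≈ 6.3 × 116^0.634 ≈ 128.29 kt.
ΔV over 18 h = 35.15 kt → 24 h equivalent = 35.15 × 24/18 ≈ 46.87 kt.
47 kt ≥ 30 kt ⇒ rapid intensification.

47 kt, yes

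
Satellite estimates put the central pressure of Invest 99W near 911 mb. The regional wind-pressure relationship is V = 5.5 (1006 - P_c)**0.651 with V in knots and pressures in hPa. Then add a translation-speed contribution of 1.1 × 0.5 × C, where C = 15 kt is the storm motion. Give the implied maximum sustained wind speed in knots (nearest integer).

ΔP = 1006 − 911 = 95 mb.
95^0.651 ≈ 19.386.
V ≈ 5.5 × 19.386 ≈ 106.6 kt.
Translation term: 1.1 × 0.5 × 15 = 8.25 kt.
Corrected V ≈ 114.85 kt → 115 kt.

115 kt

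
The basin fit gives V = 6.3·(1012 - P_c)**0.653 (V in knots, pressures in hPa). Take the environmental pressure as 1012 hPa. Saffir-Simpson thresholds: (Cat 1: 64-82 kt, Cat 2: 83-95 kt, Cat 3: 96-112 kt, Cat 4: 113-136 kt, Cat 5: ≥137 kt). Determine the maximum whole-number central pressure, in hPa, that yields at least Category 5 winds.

900 hPa

Category 5 begins at V = 137 kt.
Required ΔP = (137/6.3)^(1/0.653) = 21.746^1.531 ≈ 111.70 hPa.
P_c ≤ 1012 − 111.70 = 900.30, so the highest integer P_c is 900 hPa.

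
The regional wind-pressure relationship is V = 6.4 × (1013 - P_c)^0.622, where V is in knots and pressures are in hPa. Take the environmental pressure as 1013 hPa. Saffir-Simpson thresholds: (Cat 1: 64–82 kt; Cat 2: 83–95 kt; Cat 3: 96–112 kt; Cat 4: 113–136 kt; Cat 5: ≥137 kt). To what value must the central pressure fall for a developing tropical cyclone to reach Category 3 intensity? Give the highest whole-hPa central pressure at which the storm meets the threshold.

935 hPa

Category 3 begins at V = 96 kt.
Required ΔP = (96/6.4)^(1/0.622) = 15.000^1.608 ≈ 77.77 hPa.
P_c ≤ 1013 − 77.77 = 935.23, so the highest integer P_c is 935 hPa.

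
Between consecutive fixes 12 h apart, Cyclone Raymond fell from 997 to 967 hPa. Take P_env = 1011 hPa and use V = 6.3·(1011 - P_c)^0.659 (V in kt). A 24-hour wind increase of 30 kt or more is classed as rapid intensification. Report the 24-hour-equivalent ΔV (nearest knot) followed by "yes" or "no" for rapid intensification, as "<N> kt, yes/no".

81 kt, yes

V₁: ΔP = 14, V ≈ 6.3 × 14^0.659 ≈ 35.86 kt.
V₂: ΔP = 44, V ≈ 6.3 × 44^0.659 ≈ 76.27 kt.
ΔV over 12 h = 40.41 kt → 24 h equivalent = 40.41 × 24/12 ≈ 80.82 kt.
81 kt ≥ 30 kt ⇒ rapid intensification.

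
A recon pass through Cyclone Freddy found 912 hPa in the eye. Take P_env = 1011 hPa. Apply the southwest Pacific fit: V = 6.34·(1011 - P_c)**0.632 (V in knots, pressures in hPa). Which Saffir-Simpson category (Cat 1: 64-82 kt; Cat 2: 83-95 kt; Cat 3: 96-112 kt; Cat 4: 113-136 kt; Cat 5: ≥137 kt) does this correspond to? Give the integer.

ΔP = 1011 − 912 = 99 hPa.
V ≈ 6.34 × 99^0.632 = 6.34 × 18.25 ≈ 116 kt.
116 kt falls in the Category 4 band.

4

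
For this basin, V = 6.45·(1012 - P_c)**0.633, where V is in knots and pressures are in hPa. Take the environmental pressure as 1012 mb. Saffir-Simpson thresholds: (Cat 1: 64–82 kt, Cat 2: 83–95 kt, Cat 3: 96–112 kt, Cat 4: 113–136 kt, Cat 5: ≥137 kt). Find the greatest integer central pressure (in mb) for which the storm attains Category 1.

Category 1 begins at V = 64 kt.
Required ΔP = (64/6.45)^(1/0.633) = 9.922^1.580 ≈ 37.54 mb.
P_c ≤ 1012 − 37.54 = 974.46, so the highest integer P_c is 974 mb.

974 mb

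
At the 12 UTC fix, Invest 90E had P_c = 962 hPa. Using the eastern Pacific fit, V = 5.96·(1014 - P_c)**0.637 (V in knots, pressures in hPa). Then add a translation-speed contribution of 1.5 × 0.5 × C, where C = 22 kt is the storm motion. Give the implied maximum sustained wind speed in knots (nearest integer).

90 kt

ΔP = 1014 − 962 = 52 hPa.
52^0.637 ≈ 12.391.
V ≈ 5.96 × 12.391 ≈ 73.8 kt.
Translation term: 1.5 × 0.5 × 22 = 16.5 kt.
Corrected V ≈ 90.3 kt → 90 kt.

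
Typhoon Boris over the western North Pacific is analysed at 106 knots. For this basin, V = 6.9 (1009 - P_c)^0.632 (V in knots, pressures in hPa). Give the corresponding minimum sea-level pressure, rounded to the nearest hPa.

934 hPa

ΔP = (V / 6.9)^(1/0.632) = (106/6.9)^1.582.
106/6.9 = 15.362; 15.362^1.582 ≈ 75.39 hPa.
P_c = 1009 − 75.39 = 933.61 ≈ 934 hPa.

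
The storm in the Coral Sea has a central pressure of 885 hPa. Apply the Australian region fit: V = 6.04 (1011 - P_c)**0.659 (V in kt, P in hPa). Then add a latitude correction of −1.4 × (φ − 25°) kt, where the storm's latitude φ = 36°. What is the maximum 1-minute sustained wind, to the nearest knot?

131 kt

ΔP = 1011 − 885 = 126 hPa.
126^0.659 ≈ 24.218.
V ≈ 6.04 × 24.218 ≈ 146.3 kt.
Latitude correction: −1.4 × (36 − 25) = -15.4 kt.
Corrected V ≈ 130.9 kt → 131 kt.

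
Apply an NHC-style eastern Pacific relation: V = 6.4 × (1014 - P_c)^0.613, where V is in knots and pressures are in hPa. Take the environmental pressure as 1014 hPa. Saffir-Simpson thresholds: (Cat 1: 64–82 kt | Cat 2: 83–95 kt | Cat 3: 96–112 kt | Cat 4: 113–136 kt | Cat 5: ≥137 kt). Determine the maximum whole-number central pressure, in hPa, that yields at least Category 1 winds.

971 hPa

Category 1 begins at V = 64 kt.
Required ΔP = (64/6.4)^(1/0.613) = 10.000^1.631 ≈ 42.79 hPa.
P_c ≤ 1014 − 42.79 = 971.21, so the highest integer P_c is 971 hPa.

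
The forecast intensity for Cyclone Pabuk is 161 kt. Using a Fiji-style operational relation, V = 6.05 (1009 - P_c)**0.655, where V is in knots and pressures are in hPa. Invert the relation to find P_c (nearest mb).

ΔP = (V / 6.05)^(1/0.655) = (161/6.05)^1.527.
161/6.05 = 26.612; 26.612^1.527 ≈ 149.86 mb.
P_c = 1009 − 149.86 = 859.14 ≈ 859 mb.

859 mb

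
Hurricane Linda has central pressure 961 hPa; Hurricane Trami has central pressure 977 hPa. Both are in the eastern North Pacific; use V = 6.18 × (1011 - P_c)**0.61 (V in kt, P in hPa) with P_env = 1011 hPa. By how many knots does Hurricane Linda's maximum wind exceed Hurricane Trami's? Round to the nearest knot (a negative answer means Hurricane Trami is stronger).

Hurricane Linda: ΔP = 50; V ≈ 6.18 × 50^0.61 ≈ 67.20 kt.
Hurricane Trami: ΔP = 34; V ≈ 6.18 × 34^0.61 ≈ 53.11 kt.
Difference ≈ 67.20 − 53.11 = 14.09 → 14 kt.

14 kt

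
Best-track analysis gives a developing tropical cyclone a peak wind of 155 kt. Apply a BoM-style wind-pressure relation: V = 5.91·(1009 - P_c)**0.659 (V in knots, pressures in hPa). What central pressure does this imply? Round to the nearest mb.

ΔP = (V / 5.91)^(1/0.659) = (155/5.91)^1.517.
155/5.91 = 26.227; 26.227^1.517 ≈ 142.19 mb.
P_c = 1009 − 142.19 = 866.81 ≈ 867 mb.

867 mb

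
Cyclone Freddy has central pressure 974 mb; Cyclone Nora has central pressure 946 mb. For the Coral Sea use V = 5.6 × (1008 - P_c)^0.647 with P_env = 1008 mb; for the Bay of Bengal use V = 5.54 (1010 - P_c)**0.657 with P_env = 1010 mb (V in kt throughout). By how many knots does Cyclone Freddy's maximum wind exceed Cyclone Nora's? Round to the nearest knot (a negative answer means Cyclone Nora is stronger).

Cyclone Freddy: ΔP = 34; V ≈ 5.6 × 34^0.647 ≈ 54.83 kt.
Cyclone Nora: ΔP = 64; V ≈ 5.54 × 64^0.657 ≈ 85.15 kt.
Difference ≈ 54.83 − 85.15 = -30.32 → -30 kt.

-30 kt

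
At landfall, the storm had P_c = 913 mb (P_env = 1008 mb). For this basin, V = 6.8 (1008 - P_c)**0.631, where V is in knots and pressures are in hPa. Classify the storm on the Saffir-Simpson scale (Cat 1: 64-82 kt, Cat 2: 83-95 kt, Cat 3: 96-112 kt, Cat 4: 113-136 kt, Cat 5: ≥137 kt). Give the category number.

4

ΔP = 1008 − 913 = 95 mb.
V ≈ 6.8 × 95^0.631 = 6.8 × 17.70 ≈ 120 kt.
120 kt falls in the Category 4 band.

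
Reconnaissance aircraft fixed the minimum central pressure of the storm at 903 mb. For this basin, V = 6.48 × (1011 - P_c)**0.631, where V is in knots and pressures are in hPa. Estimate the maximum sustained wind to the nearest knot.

124 kt

ΔP = 1011 − 903 = 108 mb.
108^0.631 ≈ 19.191.
V ≈ 6.48 × 19.191 ≈ 124.4 kt.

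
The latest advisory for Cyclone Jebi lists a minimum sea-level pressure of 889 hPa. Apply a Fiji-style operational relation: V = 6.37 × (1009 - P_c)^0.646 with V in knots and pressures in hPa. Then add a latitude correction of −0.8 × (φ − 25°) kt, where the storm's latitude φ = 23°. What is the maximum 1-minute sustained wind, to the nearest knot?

ΔP = 1009 − 889 = 120 hPa.
120^0.646 ≈ 22.037.
V ≈ 6.37 × 22.037 ≈ 140.4 kt.
Latitude correction: −0.8 × (23 − 25) = 1.6 kt.
Corrected V ≈ 142 kt → 142 kt.

142 kt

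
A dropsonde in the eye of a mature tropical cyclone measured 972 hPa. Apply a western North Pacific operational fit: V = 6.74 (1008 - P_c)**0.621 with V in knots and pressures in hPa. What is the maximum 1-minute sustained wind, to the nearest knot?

62 kt

ΔP = 1008 − 972 = 36 hPa.
36^0.621 ≈ 9.257.
V ≈ 6.74 × 9.257 ≈ 62.4 kt.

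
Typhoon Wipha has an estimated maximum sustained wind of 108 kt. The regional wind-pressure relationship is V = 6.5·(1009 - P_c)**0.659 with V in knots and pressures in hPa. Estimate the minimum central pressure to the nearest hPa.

ΔP = (V / 6.5)^(1/0.659) = (108/6.5)^1.517.
108/6.5 = 16.615; 16.615^1.517 ≈ 71.13 hPa.
P_c = 1009 − 71.13 = 937.87 ≈ 938 hPa.

938 hPa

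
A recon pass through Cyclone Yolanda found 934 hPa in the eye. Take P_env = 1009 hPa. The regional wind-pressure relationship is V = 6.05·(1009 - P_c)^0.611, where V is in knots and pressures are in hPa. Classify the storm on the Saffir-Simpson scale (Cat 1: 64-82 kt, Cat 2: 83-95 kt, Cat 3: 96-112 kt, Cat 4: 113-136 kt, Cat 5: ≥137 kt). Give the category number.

ΔP = 1009 − 934 = 75 hPa.
V ≈ 6.05 × 75^0.611 = 6.05 × 13.98 ≈ 85 kt.
85 kt falls in the Category 2 band.

2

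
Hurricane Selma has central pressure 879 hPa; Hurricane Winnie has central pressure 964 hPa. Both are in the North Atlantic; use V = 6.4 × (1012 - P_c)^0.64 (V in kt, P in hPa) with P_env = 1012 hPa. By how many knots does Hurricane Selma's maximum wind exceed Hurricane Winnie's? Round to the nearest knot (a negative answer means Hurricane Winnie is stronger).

Hurricane Selma: ΔP = 133; V ≈ 6.4 × 133^0.64 ≈ 146.37 kt.
Hurricane Winnie: ΔP = 48; V ≈ 6.4 × 48^0.64 ≈ 76.24 kt.
Difference ≈ 146.37 − 76.24 = 70.13 → 70 kt.

70 kt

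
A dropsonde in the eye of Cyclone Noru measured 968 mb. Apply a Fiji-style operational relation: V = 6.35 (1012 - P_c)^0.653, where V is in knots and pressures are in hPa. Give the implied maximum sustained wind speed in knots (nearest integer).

ΔP = 1012 − 968 = 44 mb.
44^0.653 ≈ 11.835.
V ≈ 6.35 × 11.835 ≈ 75.2 kt.

75 kt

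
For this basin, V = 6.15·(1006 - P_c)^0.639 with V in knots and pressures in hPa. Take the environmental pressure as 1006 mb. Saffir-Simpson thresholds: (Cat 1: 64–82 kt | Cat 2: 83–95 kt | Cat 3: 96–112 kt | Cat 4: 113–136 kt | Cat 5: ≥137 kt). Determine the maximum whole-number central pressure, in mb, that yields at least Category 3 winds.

Category 3 begins at V = 96 kt.
Required ΔP = (96/6.15)^(1/0.639) = 15.610^1.565 ≈ 73.72 mb.
P_c ≤ 1006 − 73.72 = 932.28, so the highest integer P_c is 932 mb.

932 mb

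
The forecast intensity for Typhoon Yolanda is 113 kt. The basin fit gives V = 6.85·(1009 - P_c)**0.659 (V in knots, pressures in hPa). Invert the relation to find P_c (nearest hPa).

939 hPa

ΔP = (V / 6.85)^(1/0.659) = (113/6.85)^1.517.
113/6.85 = 16.496; 16.496^1.517 ≈ 70.36 hPa.
P_c = 1009 − 70.36 = 938.64 ≈ 939 hPa.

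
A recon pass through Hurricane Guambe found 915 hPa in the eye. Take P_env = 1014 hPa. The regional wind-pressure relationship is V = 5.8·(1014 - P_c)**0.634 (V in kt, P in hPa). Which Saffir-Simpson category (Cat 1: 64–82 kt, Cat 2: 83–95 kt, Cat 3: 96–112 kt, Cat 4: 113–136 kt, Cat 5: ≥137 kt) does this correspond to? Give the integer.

3

ΔP = 1014 − 915 = 99 hPa.
V ≈ 5.8 × 99^0.634 = 5.8 × 18.42 ≈ 107 kt.
107 kt falls in the Category 3 band.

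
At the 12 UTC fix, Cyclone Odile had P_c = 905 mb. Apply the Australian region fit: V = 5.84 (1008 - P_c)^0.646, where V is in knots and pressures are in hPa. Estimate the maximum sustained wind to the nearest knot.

ΔP = 1008 − 905 = 103 mb.
103^0.646 ≈ 19.966.
V ≈ 5.84 × 19.966 ≈ 116.6 kt.

117 kt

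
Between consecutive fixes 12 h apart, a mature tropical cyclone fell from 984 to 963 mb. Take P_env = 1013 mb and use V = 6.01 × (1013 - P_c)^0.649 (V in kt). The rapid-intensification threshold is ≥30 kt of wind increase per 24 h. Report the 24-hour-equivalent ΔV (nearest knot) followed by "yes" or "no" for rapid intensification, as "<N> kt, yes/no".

V₁: ΔP = 29, V ≈ 6.01 × 29^0.649 ≈ 53.45 kt.
V₂: ΔP = 50, V ≈ 6.01 × 50^0.649 ≈ 76.12 kt.
ΔV over 12 h = 22.67 kt → 24 h equivalent = 22.67 × 24/12 ≈ 45.34 kt.
45 kt ≥ 30 kt ⇒ rapid intensification.

45 kt, yes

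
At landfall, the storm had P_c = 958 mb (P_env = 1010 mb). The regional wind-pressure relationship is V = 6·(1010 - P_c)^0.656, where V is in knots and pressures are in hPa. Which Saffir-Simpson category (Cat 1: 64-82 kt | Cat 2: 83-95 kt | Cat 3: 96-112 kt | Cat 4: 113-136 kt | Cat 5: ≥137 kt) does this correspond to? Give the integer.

ΔP = 1010 − 958 = 52 mb.
V ≈ 6 × 52^0.656 = 6 × 13.36 ≈ 80 kt.
80 kt falls in the Category 1 band.

1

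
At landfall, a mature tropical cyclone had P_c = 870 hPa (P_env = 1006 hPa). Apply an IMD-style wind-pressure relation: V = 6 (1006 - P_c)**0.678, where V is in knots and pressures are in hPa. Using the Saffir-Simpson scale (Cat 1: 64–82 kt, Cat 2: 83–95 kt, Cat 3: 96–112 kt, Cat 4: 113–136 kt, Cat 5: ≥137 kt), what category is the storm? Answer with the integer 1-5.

ΔP = 1006 − 870 = 136 hPa.
V ≈ 6 × 136^0.678 = 6 × 27.96 ≈ 168 kt.
168 kt falls in the Category 5 band.

5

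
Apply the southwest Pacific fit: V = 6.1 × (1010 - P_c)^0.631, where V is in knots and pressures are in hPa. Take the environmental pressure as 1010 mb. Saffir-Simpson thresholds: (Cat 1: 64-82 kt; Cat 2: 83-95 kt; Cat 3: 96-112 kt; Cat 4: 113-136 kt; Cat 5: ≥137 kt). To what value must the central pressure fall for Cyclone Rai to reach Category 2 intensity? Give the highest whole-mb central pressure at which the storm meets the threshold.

Category 2 begins at V = 83 kt.
Required ΔP = (83/6.1)^(1/0.631) = 13.607^1.585 ≈ 62.63 mb.
P_c ≤ 1010 − 62.63 = 947.37, so the highest integer P_c is 947 mb.

947 mb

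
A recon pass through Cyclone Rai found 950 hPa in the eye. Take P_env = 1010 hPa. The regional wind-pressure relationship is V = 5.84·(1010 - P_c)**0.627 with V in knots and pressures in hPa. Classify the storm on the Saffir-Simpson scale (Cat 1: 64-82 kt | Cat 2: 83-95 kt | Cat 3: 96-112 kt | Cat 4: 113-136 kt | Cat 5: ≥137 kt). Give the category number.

1

ΔP = 1010 − 950 = 60 hPa.
V ≈ 5.84 × 60^0.627 = 5.84 × 13.03 ≈ 76 kt.
76 kt falls in the Category 1 band.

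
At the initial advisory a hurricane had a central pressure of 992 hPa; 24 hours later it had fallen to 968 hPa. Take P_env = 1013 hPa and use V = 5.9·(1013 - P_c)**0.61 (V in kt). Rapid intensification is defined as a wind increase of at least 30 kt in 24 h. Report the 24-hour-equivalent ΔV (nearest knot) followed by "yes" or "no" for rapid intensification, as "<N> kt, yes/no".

V₁: ΔP = 21, V ≈ 5.9 × 21^0.61 ≈ 37.79 kt.
V₂: ΔP = 45, V ≈ 5.9 × 45^0.61 ≈ 60.16 kt.
ΔV over 24 h = 22.37 kt → 24 h equivalent = 22.37 × 24/24 ≈ 22.37 kt.
22 kt < 30 kt ⇒ not rapid intensification.

22 kt, no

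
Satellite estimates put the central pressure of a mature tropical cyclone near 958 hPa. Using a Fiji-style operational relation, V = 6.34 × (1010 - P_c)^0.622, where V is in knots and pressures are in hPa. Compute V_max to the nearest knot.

74 kt

ΔP = 1010 − 958 = 52 hPa.
52^0.622 ≈ 11.678.
V ≈ 6.34 × 11.678 ≈ 74.0 kt.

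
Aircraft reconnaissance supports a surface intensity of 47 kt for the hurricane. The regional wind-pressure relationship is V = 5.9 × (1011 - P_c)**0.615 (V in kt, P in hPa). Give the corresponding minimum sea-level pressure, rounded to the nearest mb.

ΔP = (V / 5.9)^(1/0.615) = (47/5.9)^1.626.
47/5.9 = 7.966; 7.966^1.626 ≈ 29.20 mb.
P_c = 1011 − 29.20 = 981.80 ≈ 982 mb.

982 mb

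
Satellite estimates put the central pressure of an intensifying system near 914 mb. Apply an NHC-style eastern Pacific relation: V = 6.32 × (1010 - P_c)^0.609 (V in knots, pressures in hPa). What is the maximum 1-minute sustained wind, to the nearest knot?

ΔP = 1010 − 914 = 96 mb.
96^0.609 ≈ 16.114.
V ≈ 6.32 × 16.114 ≈ 101.8 kt.

102 kt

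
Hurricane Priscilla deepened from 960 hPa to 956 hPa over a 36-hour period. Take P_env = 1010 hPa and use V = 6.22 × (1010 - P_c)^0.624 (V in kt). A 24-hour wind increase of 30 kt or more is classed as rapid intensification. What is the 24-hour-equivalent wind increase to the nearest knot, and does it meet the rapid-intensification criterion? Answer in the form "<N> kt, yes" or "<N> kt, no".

V₁: ΔP = 50, V ≈ 6.22 × 50^0.624 ≈ 71.44 kt.
V₂: ΔP = 54, V ≈ 6.22 × 54^0.624 ≈ 74.96 kt.
ΔV over 36 h = 3.52 kt → 24 h equivalent = 3.52 × 24/36 ≈ 2.35 kt.
2 kt < 30 kt ⇒ not rapid intensification.

2 kt, no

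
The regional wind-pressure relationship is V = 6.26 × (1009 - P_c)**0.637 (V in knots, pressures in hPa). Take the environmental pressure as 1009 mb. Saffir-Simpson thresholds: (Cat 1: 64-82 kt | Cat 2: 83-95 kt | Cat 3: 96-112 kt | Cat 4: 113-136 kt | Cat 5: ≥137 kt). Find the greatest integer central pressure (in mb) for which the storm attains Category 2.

951 mb

Category 2 begins at V = 83 kt.
Required ΔP = (83/6.26)^(1/0.637) = 13.259^1.570 ≈ 57.83 mb.
P_c ≤ 1009 − 57.83 = 951.17, so the highest integer P_c is 951 mb.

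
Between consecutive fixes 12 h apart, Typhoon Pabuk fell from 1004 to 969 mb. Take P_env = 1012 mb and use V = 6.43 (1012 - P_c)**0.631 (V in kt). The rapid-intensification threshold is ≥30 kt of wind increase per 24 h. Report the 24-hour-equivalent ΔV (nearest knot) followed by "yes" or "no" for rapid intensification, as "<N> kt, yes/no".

90 kt, yes

V₁: ΔP = 8, V ≈ 6.43 × 8^0.631 ≈ 23.88 kt.
V₂: ΔP = 43, V ≈ 6.43 × 43^0.631 ≈ 69.01 kt.
ΔV over 12 h = 45.13 kt → 24 h equivalent = 45.13 × 24/12 ≈ 90.26 kt.
90 kt ≥ 30 kt ⇒ rapid intensification.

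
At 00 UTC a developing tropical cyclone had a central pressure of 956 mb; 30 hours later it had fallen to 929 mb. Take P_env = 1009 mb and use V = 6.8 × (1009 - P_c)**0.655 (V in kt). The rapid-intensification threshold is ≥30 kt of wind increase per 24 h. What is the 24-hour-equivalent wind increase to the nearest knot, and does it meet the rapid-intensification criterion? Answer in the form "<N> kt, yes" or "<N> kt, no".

V₁: ΔP = 53, V ≈ 6.8 × 53^0.655 ≈ 91.60 kt.
V₂: ΔP = 80, V ≈ 6.8 × 80^0.655 ≈ 119.96 kt.
ΔV over 30 h = 28.36 kt → 24 h equivalent = 28.36 × 24/30 ≈ 22.69 kt.
23 kt < 30 kt ⇒ not rapid intensification.

23 kt, no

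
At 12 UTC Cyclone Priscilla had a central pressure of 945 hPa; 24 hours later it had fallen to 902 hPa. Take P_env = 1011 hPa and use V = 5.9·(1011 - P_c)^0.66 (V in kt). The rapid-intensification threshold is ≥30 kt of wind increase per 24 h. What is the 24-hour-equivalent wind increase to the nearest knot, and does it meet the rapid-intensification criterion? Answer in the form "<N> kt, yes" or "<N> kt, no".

V₁: ΔP = 66, V ≈ 5.9 × 66^0.66 ≈ 93.70 kt.
V₂: ΔP = 109, V ≈ 5.9 × 109^0.66 ≈ 130.48 kt.
ΔV over 24 h = 36.78 kt → 24 h equivalent = 36.78 × 24/24 ≈ 36.78 kt.
37 kt ≥ 30 kt ⇒ rapid intensification.

37 kt, yes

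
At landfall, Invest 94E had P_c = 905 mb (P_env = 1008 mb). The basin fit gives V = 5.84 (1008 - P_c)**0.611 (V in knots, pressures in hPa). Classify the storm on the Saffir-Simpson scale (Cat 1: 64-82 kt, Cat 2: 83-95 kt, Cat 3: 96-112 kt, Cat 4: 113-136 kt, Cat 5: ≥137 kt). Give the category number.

ΔP = 1008 − 905 = 103 mb.
V ≈ 5.84 × 103^0.611 = 5.84 × 16.98 ≈ 99 kt.
99 kt falls in the Category 3 band.

3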